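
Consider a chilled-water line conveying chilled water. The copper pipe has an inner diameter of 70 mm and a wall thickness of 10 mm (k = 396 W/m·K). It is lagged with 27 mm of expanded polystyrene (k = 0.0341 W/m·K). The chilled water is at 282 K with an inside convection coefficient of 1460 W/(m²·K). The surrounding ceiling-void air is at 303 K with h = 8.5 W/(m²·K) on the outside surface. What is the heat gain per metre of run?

q′ ≈ 8.55 W/m

Treating each annulus and film as a series resistance:
R_inner film = 1/(h_i·2πr₁L) = 1/(1460×2π×0.035×1) = 0.003115 K/W
R_copper pipe wall = ln(45/35)/(2π×396×1) = 1.01×10^-4 K/W
R_expanded polystyrene = ln(72/45)/(2π×0.0341×1) = 2.194 K/W
R_outer film = 1/(h_o·2πr_oL) = 1/(8.5×2π×0.072×1) = 0.2601 K/W
R_total = 2.457 K/W
Q = ΔT/R_total = 21/2.457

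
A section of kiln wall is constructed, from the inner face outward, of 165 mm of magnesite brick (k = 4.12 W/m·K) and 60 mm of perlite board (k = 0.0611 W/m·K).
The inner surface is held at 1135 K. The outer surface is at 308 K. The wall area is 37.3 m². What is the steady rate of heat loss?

Using the resistance-network approach (series):
R_magnesite brick = L/(kA) = 0.165/(4.12×37.3) = 0.001074 K/W
R_perlite board = L/(kA) = 0.06/(0.0611×37.3) = 0.02633 K/W
R_total = 0.0274 K/W
Q = ΔT / R_total = 827 / 0.0274

Q ≈ 30200 W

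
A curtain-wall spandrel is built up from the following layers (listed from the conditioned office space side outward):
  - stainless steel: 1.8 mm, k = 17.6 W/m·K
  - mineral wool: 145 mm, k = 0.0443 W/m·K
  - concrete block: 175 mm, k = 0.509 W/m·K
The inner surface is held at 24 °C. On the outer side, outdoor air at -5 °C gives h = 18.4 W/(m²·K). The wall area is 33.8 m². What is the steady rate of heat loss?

Q ≈ 267 W

Treating each layer as a thermal resistance in series:
R_stainless steel = L/(kA) = 0.0018/(17.6×33.8) = 3.026×10^-6 K/W
R_mineral wool = L/(kA) = 0.145/(0.0443×33.8) = 0.09684 K/W
R_concrete block = L/(kA) = 0.175/(0.509×33.8) = 0.01017 K/W
R_outer film = 1/(h_o·A) = 1/(18.4×33.8) = 0.001608 K/W
R_total = 0.1086 K/W
Q = ΔT / R_total = 29 / 0.1086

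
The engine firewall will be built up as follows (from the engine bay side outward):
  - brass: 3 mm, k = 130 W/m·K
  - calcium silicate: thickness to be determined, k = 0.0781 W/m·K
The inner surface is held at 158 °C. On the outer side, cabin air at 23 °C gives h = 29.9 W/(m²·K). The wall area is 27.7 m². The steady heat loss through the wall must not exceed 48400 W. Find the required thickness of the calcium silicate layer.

L ≈ 3.42 mm

Series thermal resistances:
R_brass = L/(kA) = 0.003/(130×27.7) = 8.331×10^-7 K/W
R_outer film = 1/(h_o·A) = 1/(29.9×27.7) = 0.001207 K/W
Sum of the known resistances R_other = 0.001208 K/W
Required total resistance R_tot = ΔT/Q_allow = 135/48400 = 0.002789 K/W
R_calcium silicate = R_tot − R_other = 0.001581 K/W
L = R·k·A = 0.001581×0.0781×27.7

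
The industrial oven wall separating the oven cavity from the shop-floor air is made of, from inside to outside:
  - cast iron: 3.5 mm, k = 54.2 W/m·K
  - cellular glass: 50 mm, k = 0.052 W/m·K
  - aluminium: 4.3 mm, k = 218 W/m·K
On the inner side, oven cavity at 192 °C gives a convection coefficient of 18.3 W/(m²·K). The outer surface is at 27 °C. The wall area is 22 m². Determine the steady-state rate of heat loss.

Series thermal resistances:
R_inner film = 1/(h_i·A) = 1/(18.3×22) = 0.002484 K/W
R_cast iron = L/(kA) = 0.0035/(54.2×22) = 2.935×10^-6 K/W
R_cellular glass = L/(kA) = 0.05/(0.052×22) = 0.04371 K/W
R_aluminium = L/(kA) = 0.0043/(218×22) = 8.966×10^-7 K/W
R_total = 0.04619 K/W
Q = ΔT / R_total = 165 / 0.04619

Q ≈ 3570 W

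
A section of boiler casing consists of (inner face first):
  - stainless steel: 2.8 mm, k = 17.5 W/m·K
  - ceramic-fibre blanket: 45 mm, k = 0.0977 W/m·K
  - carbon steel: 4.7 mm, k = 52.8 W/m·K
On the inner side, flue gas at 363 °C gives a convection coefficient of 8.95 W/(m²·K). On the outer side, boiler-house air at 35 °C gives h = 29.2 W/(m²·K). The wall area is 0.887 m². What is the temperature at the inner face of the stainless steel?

Treating each layer as a thermal resistance in series:
R_inner film = 1/(h_i·A) = 1/(8.95×0.887) = 0.126 K/W
R_stainless steel = L/(kA) = 0.0028/(17.5×0.887) = 1.804×10^-4 K/W
R_ceramic-fibre blanket = L/(kA) = 0.045/(0.0977×0.887) = 0.5193 K/W
R_carbon steel = L/(kA) = 0.0047/(52.8×0.887) = 1.004×10^-4 K/W
R_outer film = 1/(h_o·A) = 1/(29.2×0.887) = 0.03861 K/W
R_total = 0.6841 K/W;  Q = ΔT/R_total = 328/0.6841 = 479.4 W
T_interface = T_inner − Q·ΣR(inner→interface) = 363 − 479×0.126

T ≈ 303 °C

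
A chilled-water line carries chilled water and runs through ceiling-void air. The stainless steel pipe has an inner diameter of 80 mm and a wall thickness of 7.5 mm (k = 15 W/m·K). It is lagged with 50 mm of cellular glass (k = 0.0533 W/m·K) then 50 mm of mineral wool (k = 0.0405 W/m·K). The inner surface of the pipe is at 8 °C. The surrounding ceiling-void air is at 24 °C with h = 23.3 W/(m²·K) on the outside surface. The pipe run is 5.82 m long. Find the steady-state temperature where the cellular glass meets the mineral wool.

Cylindrical conduction, so R = ln(r₂/r₁)/(2πkL) per layer, in series:
R_stainless steel pipe wall = ln(47.5/40)/(2π×15×5.82) = 3.133×10^-4 K/W
R_cellular glass = ln(97.5/47.5)/(2π×0.0533×5.82) = 0.369 K/W
R_mineral wool = ln(147.5/97.5)/(2π×0.0405×5.82) = 0.2795 K/W
R_outer film = 1/(h_o·2πr_oL) = 1/(23.3×2π×0.1475×5.82) = 0.007957 K/W
R_total = 0.6567 K/W
Q = ΔT/R_total = 16/0.6567
Q = 24.4 W
T_interface = T_inner + Q·ΣR(inner→interface) = 8 + 24.4×0.3693

T ≈ 17 °C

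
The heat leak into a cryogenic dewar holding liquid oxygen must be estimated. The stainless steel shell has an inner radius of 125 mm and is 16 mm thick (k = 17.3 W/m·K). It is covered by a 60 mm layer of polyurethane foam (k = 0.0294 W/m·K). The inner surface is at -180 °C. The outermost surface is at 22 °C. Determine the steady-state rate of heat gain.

Q ≈ 35.2 W

Spherical conduction: R = (1/r_in − 1/r_out)/(4πk) per layer; series-sum.
R_stainless steel shell = (1/0.125 − 1/0.141)/(4π×17.3) = 0.004176 K/W
R_polyurethane foam = (1/0.141 − 1/0.201)/(4π×0.0294) = 5.73 K/W
R_total = 5.734 K/W
Q = ΔT/R_total = 202/5.734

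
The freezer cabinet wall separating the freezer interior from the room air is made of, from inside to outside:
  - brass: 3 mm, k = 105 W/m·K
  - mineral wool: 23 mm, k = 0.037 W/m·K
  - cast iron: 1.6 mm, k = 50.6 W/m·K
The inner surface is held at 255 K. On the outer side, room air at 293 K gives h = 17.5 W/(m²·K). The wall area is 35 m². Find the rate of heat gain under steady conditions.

Q ≈ 1960 W

Treating each layer as a thermal resistance in series:
R_brass = L/(kA) = 0.003/(105×35) = 8.163×10^-7 K/W
R_mineral wool = L/(kA) = 0.023/(0.037×35) = 0.01776 K/W
R_cast iron = L/(kA) = 0.0016/(50.6×35) = 9.034×10^-7 K/W
R_outer film = 1/(h_o·A) = 1/(17.5×35) = 0.001633 K/W
R_total = 0.01939 K/W
Q = ΔT / R_total = 38 / 0.01939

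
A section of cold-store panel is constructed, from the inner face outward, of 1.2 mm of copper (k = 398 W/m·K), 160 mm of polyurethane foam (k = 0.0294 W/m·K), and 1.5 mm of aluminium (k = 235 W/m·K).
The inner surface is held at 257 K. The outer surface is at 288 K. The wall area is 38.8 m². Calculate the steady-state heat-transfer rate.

Q ≈ 221 W

Series thermal resistances:
R_copper = L/(kA) = 0.0012/(398×38.8) = 7.771×10^-8 K/W
R_polyurethane foam = L/(kA) = 0.16/(0.0294×38.8) = 0.1403 K/W
R_aluminium = L/(kA) = 0.0015/(235×38.8) = 1.645×10^-7 K/W
R_total = 0.1403 K/W
Q = ΔT / R_total = 31 / 0.1403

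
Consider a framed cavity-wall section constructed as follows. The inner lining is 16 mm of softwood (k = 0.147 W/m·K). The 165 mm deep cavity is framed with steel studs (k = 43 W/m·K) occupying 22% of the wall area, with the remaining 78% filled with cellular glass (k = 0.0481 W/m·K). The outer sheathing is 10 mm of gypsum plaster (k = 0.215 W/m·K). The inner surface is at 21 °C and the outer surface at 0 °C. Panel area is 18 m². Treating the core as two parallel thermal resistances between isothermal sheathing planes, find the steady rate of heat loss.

Q ≈ 2190 W

Sheathing layers in series; stud and cavity paths in parallel between them.
R_inner = 0.016/(0.147×18) = 0.006047 K/W
R_stud  = 0.165/(43×0.22×18) = 9.69×10^-4 K/W
R_cav   = 0.165/(0.0481×0.78×18) = 0.2443 K/W
1/R_core = 1/R_stud + 1/R_cav → R_core = 9.652×10^-4 K/W
R_outer = 0.01/(0.215×18) = 0.002584 K/W
R_total = 0.009596 K/W
Q = ΔT/R_total = 21/0.009596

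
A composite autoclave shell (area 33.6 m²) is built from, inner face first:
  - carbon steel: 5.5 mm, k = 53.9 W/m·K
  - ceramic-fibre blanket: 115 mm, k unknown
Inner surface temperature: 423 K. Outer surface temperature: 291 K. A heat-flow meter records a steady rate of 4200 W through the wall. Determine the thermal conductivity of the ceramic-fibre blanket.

Treating each layer as a thermal resistance in series:
R_carbon steel = L/(kA) = 0.0055/(53.9×33.6) = 3.037×10^-6 K/W
Sum of known resistances R_other = 3.037×10^-6 K/W
Total R = ΔT/Q = 132/4200 = 0.03143 K/W
R_ceramic-fibre blanket = R_total − R_other = 0.03143 K/W
k = L/(R·A) = 0.115/(0.03143×33.6)

k ≈ 0.109 W/(m·K)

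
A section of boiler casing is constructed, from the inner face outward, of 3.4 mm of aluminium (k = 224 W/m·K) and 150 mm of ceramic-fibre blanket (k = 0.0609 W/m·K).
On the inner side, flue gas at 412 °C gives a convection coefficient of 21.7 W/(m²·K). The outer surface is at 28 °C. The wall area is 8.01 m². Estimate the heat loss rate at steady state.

Series thermal resistances:
R_inner film = 1/(h_i·A) = 1/(21.7×8.01) = 0.005753 K/W
R_aluminium = L/(kA) = 0.0034/(224×8.01) = 1.895×10^-6 K/W
R_ceramic-fibre blanket = L/(kA) = 0.15/(0.0609×8.01) = 0.3075 K/W
R_total = 0.3133 K/W
Q = ΔT / R_total = 384 / 0.3133

Q ≈ 1230 W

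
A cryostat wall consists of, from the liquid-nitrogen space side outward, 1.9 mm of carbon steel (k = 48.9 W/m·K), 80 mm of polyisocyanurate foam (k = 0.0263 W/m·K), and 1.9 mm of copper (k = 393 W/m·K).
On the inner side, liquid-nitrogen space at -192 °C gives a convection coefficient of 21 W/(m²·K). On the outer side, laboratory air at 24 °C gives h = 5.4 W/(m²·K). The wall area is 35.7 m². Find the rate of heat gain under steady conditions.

Model the wall as resistances in series:
R_inner film = 1/(h_i·A) = 1/(21×35.7) = 0.001334 K/W
R_carbon steel = L/(kA) = 0.0019/(48.9×35.7) = 1.088×10^-6 K/W
R_polyisocyanurate foam = L/(kA) = 0.08/(0.0263×35.7) = 0.08521 K/W
R_copper = L/(kA) = 0.0019/(393×35.7) = 1.354×10^-7 K/W
R_outer film = 1/(h_o·A) = 1/(5.4×35.7) = 0.005187 K/W
R_total = 0.09173 K/W
Q = ΔT / R_total = 216 / 0.09173

Q ≈ 2350 W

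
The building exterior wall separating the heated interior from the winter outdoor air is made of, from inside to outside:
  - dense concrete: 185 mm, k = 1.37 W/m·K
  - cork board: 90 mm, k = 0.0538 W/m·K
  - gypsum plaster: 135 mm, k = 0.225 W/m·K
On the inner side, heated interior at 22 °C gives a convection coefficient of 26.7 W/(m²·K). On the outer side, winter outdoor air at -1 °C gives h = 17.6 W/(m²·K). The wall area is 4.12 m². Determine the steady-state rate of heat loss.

Model the wall as resistances in series:
R_inner film = 1/(h_i·A) = 1/(26.7×4.12) = 0.009091 K/W
R_dense concrete = L/(kA) = 0.185/(1.37×4.12) = 0.03278 K/W
R_cork board = L/(kA) = 0.09/(0.0538×4.12) = 0.406 K/W
R_gypsum plaster = L/(kA) = 0.135/(0.225×4.12) = 0.1456 K/W
R_outer film = 1/(h_o·A) = 1/(17.6×4.12) = 0.01379 K/W
R_total = 0.6073 K/W
Q = ΔT / R_total = 23 / 0.6073

Q ≈ 37.9 W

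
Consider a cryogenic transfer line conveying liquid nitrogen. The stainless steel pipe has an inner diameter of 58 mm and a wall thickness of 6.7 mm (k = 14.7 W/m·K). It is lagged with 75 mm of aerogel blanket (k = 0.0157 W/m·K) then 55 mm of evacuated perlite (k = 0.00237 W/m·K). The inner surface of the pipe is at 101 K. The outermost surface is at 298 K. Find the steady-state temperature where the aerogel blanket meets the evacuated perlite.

T ≈ 160 K

Treating each annulus and film as a series resistance:
R_stainless steel pipe wall = ln(35.7/29)/(2π×14.7×1) = 0.00225 K/W
R_aerogel blanket = ln(110.7/35.7)/(2π×0.0157×1) = 11.47 K/W
R_evacuated perlite = ln(165.7/110.7)/(2π×0.00237×1) = 27.09 K/W
R_total = 38.56 K/W
Q = ΔT/R_total = 197/38.56
Q = 5.11 W/m
T_interface = T_inner + Q·ΣR(inner→interface) = 101 + 5.11×11.47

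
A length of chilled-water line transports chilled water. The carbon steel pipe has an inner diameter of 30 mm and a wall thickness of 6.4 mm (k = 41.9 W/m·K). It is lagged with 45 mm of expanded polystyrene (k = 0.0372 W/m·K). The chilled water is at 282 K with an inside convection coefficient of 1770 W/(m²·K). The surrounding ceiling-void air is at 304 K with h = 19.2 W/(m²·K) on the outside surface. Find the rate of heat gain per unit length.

q′ ≈ 4.42 W/m

Cylindrical conduction, so R = ln(r₂/r₁)/(2πkL) per layer, in series:
R_inner film = 1/(h_i·2πr₁L) = 1/(1770×2π×0.015×1) = 0.005995 K/W
R_carbon steel pipe wall = ln(21.4/15)/(2π×41.9×1) = 0.00135 K/W
R_expanded polystyrene = ln(66.4/21.4)/(2π×0.0372×1) = 4.844 K/W
R_outer film = 1/(h_o·2πr_oL) = 1/(19.2×2π×0.0664×1) = 0.1248 K/W
R_total = 4.977 K/W
Q = ΔT/R_total = 22/4.977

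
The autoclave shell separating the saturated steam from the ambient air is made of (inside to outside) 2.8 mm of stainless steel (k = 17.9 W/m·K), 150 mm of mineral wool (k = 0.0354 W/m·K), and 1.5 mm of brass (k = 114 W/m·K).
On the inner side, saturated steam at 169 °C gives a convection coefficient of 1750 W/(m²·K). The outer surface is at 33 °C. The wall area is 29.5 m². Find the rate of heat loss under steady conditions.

Q ≈ 947 W

Thermal resistances in series:
R_inner film = 1/(h_i·A) = 1/(1750×29.5) = 1.937×10^-5 K/W
R_stainless steel = L/(kA) = 0.0028/(17.9×29.5) = 5.303×10^-6 K/W
R_mineral wool = L/(kA) = 0.15/(0.0354×29.5) = 0.1436 K/W
R_brass = L/(kA) = 0.0015/(114×29.5) = 4.46×10^-7 K/W
R_total = 0.1437 K/W
Q = ΔT / R_total = 136 / 0.1437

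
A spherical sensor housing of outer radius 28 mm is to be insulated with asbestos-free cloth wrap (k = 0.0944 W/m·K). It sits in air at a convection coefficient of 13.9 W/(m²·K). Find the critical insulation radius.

r_cr ≈ 13.6 mm

For a sphere r_cr = 2k/h = 2×0.0944/13.9
r_cr = 13.6 mm; since the bare radius (28 mm) is above r_cr, any added insulation will reduce heat loss.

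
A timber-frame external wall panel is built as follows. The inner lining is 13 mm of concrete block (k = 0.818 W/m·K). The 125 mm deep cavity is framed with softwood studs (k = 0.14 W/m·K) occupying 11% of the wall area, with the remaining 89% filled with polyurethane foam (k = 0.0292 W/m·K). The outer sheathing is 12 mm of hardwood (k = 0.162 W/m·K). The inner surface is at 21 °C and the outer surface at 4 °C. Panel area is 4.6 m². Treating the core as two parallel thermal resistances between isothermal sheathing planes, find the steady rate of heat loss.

Sheathing layers in series; stud and cavity paths in parallel between them.
R_inner = 0.013/(0.818×4.6) = 0.003455 K/W
R_stud  = 0.125/(0.14×0.11×4.6) = 1.765 K/W
R_cav   = 0.125/(0.0292×0.89×4.6) = 1.046 K/W
1/R_core = 1/R_stud + 1/R_cav → R_core = 0.6566 K/W
R_outer = 0.012/(0.162×4.6) = 0.0161 K/W
R_total = 0.6761 K/W
Q = ΔT/R_total = 17/0.6761

Q ≈ 25.1 W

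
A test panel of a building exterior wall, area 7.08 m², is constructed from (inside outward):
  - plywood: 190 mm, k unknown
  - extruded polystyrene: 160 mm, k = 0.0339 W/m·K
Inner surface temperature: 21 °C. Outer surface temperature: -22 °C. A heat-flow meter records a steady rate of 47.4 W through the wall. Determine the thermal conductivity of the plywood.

k ≈ 0.112 W/(m·K)

Thermal resistances in series:
R_extruded polystyrene = L/(kA) = 0.16/(0.0339×7.08) = 0.6666 K/W
Sum of known resistances R_other = 0.6666 K/W
Total R = ΔT/Q = 43/47.4 = 0.9072 K/W
R_plywood = R_total − R_other = 0.2405 K/W
k = L/(R·A) = 0.19/(0.2405×7.08)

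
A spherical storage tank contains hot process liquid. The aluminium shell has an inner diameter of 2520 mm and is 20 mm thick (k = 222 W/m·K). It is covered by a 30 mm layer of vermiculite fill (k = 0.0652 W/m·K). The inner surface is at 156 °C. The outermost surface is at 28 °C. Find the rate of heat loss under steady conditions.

Q ≈ 5860 W

Radial (spherical) resistances in series:
R_aluminium shell = (1/1.26 − 1/1.28)/(4π×222) = 4.445×10^-6 K/W
R_vermiculite fill = (1/1.28 − 1/1.31)/(4π×0.0652) = 0.02184 K/W
R_total = 0.02184 K/W
Q = ΔT/R_total = 128/0.02184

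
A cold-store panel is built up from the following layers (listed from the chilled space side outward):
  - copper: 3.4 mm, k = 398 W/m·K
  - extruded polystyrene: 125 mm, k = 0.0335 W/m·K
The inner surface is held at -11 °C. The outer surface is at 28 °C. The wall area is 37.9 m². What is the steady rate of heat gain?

Model the wall as resistances in series:
R_copper = L/(kA) = 0.0034/(398×37.9) = 2.254×10^-7 K/W
R_extruded polystyrene = L/(kA) = 0.125/(0.0335×37.9) = 0.09845 K/W
R_total = 0.09845 K/W
Q = ΔT / R_total = 39 / 0.09845

Q ≈ 396 W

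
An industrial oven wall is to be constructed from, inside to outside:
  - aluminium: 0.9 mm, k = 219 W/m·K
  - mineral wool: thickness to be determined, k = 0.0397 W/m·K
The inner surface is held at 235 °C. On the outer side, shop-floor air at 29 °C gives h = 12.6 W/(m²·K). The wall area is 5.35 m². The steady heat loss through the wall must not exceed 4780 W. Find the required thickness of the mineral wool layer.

L ≈ 6 mm

Thermal resistances in series:
R_aluminium = L/(kA) = 0.0009/(219×5.35) = 7.681×10^-7 K/W
R_outer film = 1/(h_o·A) = 1/(12.6×5.35) = 0.01483 K/W
Sum of the known resistances R_other = 0.01484 K/W
Required total resistance R_tot = ΔT/Q_allow = 206/4780 = 0.0431 K/W
R_mineral wool = R_tot − R_other = 0.02826 K/W
L = R·k·A = 0.02826×0.0397×5.35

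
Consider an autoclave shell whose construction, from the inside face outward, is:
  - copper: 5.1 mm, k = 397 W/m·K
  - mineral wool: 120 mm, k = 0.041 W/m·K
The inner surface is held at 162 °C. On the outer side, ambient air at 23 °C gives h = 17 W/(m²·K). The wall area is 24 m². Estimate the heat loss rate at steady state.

Thermal resistances in series:
R_copper = L/(kA) = 0.0051/(397×24) = 5.353×10^-7 K/W
R_mineral wool = L/(kA) = 0.12/(0.041×24) = 0.122 K/W
R_outer film = 1/(h_o·A) = 1/(17×24) = 0.002451 K/W
R_total = 0.1244 K/W
Q = ΔT / R_total = 139 / 0.1244

Q ≈ 1120 W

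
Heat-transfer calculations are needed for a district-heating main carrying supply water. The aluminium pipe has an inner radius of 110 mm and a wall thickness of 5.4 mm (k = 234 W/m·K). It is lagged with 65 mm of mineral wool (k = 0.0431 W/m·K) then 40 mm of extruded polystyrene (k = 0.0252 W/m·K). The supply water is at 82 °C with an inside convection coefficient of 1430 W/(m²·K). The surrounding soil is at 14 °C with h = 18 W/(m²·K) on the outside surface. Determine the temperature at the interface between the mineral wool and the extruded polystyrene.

Per-layer cylindrical resistances, series-summed:
R_inner film = 1/(h_i·2πr₁L) = 1/(1430×2π×0.11×1) = 0.001012 K/W
R_aluminium pipe wall = ln(115.4/110)/(2π×234×1) = 3.26×10^-5 K/W
R_mineral wool = ln(180.4/115.4)/(2π×0.0431×1) = 1.65 K/W
R_extruded polystyrene = ln(220.4/180.4)/(2π×0.0252×1) = 1.265 K/W
R_outer film = 1/(h_o·2πr_oL) = 1/(18×2π×0.2204×1) = 0.04012 K/W
R_total = 2.956 K/W
Q = ΔT/R_total = 68/2.956
Q = 23 W/m
T_interface = T_inner − Q·ΣR(inner→interface) = 82 − 23×1.651

T ≈ 44 °C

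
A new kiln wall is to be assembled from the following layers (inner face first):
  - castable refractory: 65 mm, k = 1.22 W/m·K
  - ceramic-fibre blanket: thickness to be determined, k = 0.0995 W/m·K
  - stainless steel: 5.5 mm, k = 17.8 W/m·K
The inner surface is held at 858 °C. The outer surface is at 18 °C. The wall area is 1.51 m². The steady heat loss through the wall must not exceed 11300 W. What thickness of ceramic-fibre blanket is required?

L ≈ 5.84 mm

Model the wall as resistances in series:
R_castable refractory = L/(kA) = 0.065/(1.22×1.51) = 0.03528 K/W
R_stainless steel = L/(kA) = 0.0055/(17.8×1.51) = 2.046×10^-4 K/W
Sum of the known resistances R_other = 0.03549 K/W
Required total resistance R_tot = ΔT/Q_allow = 840/11300 = 0.07434 K/W
R_ceramic-fibre blanket = R_tot − R_other = 0.03885 K/W
L = R·k·A = 0.03885×0.0995×1.51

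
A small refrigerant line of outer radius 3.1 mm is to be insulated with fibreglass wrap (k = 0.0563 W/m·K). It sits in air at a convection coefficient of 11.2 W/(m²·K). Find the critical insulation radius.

r_cr ≈ 5.03 mm

For a cylinder r_cr = k/h = 0.0563/11.2
r_cr = 5.03 mm; since the bare radius (3.1 mm) is below r_cr, adding a thin layer of insulation will *increase* heat loss.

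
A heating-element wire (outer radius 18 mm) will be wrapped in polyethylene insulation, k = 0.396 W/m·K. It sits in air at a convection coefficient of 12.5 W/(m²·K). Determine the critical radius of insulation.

r_cr ≈ 31.7 mm

For a cylinder r_cr = k/h = 0.396/12.5
r_cr = 31.7 mm; since the bare radius (18 mm) is below r_cr, adding a thin layer of insulation will *increase* heat loss.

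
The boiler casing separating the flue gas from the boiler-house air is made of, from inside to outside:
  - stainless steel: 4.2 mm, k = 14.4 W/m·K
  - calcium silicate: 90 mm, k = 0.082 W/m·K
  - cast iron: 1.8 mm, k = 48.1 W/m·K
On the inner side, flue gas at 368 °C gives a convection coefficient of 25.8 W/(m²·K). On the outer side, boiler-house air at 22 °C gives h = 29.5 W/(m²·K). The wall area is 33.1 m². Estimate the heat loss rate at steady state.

Q ≈ 9780 W

Series thermal resistances:
R_inner film = 1/(h_i·A) = 1/(25.8×33.1) = 0.001171 K/W
R_stainless steel = L/(kA) = 0.0042/(14.4×33.1) = 8.812×10^-6 K/W
R_calcium silicate = L/(kA) = 0.09/(0.082×33.1) = 0.03316 K/W
R_cast iron = L/(kA) = 0.0018/(48.1×33.1) = 1.131×10^-6 K/W
R_outer film = 1/(h_o·A) = 1/(29.5×33.1) = 0.001024 K/W
R_total = 0.03536 K/W
Q = ΔT / R_total = 346 / 0.03536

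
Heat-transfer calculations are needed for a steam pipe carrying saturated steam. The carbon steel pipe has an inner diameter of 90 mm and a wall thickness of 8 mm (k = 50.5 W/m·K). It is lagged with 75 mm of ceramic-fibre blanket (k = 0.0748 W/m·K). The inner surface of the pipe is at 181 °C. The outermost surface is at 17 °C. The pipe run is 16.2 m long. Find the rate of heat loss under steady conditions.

For a radial system each layer contributes R = ln(r_out/r_in)/(2πkL); films add R = 1/(hA).
R_carbon steel pipe wall = ln(53/45)/(2π×50.5×16.2) = 3.183×10^-5 K/W
R_ceramic-fibre blanket = ln(128/53)/(2π×0.0748×16.2) = 0.1158 K/W
R_total = 0.1158 K/W
Q = ΔT/R_total = 164/0.1158

Q ≈ 1420 W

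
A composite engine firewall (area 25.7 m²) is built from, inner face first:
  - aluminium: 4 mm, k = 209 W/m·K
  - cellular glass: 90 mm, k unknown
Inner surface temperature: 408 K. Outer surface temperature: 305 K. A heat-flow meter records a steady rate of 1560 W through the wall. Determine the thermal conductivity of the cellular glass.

k ≈ 0.053 W/(m·K)

Treating each layer as a thermal resistance in series:
R_aluminium = L/(kA) = 0.004/(209×25.7) = 7.447×10^-7 K/W
Sum of known resistances R_other = 7.447×10^-7 K/W
Total R = ΔT/Q = 103/1560 = 0.06603 K/W
R_cellular glass = R_total − R_other = 0.06602 K/W
k = L/(R·A) = 0.09/(0.06602×25.7)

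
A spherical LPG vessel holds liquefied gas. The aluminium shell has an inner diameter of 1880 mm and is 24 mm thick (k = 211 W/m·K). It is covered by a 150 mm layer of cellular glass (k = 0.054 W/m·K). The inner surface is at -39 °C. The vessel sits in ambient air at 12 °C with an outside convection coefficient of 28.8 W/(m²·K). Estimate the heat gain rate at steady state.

Each spherical layer contributes R = (1/r_i − 1/r_o)/(4πk):
R_aluminium shell = (1/0.94 − 1/0.964)/(4π×211) = 9.989×10^-6 K/W
R_cellular glass = (1/0.964 − 1/1.114)/(4π×0.054) = 0.2058 K/W
R_outer film = 1/(h·4πr_o²) = 1/(28.8×4π×1.114²) = 0.002227 K/W
R_total = 0.2081 K/W
Q = ΔT/R_total = 51/0.2081

Q ≈ 245 W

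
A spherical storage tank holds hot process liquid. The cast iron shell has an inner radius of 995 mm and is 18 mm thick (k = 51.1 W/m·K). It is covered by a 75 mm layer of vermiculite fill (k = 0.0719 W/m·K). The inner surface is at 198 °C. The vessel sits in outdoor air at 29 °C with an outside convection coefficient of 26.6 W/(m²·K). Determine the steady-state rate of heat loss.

Each spherical layer contributes R = (1/r_i − 1/r_o)/(4πk):
R_cast iron shell = (1/0.995 − 1/1.013)/(4π×51.1) = 2.781×10^-5 K/W
R_vermiculite fill = (1/1.013 − 1/1.088)/(4π×0.0719) = 0.07532 K/W
R_outer film = 1/(h·4πr_o²) = 1/(26.6×4π×1.088²) = 0.002527 K/W
R_total = 0.07787 K/W
Q = ΔT/R_total = 169/0.07787

Q ≈ 2170 W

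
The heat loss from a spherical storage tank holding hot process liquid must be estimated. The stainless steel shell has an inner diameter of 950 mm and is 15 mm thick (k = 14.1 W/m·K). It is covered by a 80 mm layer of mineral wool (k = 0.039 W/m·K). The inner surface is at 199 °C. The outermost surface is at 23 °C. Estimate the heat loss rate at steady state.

Q ≈ 301 W

Radial (spherical) resistances in series:
R_stainless steel shell = (1/0.475 − 1/0.49)/(4π×14.1) = 3.637×10^-4 K/W
R_mineral wool = (1/0.49 − 1/0.57)/(4π×0.039) = 0.5844 K/W
R_total = 0.5848 K/W
Q = ΔT/R_total = 176/0.5848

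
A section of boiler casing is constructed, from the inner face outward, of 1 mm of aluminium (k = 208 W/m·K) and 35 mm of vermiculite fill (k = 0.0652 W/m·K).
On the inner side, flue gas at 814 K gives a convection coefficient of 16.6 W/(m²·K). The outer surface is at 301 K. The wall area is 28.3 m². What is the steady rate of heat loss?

Series thermal resistances:
R_inner film = 1/(h_i·A) = 1/(16.6×28.3) = 0.002129 K/W
R_aluminium = L/(kA) = 0.001/(208×28.3) = 1.699×10^-7 K/W
R_vermiculite fill = L/(kA) = 0.035/(0.0652×28.3) = 0.01897 K/W
R_total = 0.0211 K/W
Q = ΔT / R_total = 513 / 0.0211

Q ≈ 24300 W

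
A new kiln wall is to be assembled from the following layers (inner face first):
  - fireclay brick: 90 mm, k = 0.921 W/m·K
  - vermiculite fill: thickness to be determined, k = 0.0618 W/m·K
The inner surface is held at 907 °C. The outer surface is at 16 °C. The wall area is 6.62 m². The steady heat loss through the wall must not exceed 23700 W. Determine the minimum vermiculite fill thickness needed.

Model the wall as resistances in series:
R_fireclay brick = L/(kA) = 0.09/(0.921×6.62) = 0.01476 K/W
Sum of the known resistances R_other = 0.01476 K/W
Required total resistance R_tot = ΔT/Q_allow = 891/23700 = 0.03759 K/W
R_vermiculite fill = R_tot − R_other = 0.02283 K/W
L = R·k·A = 0.02283×0.0618×6.62

L ≈ 9.34 mm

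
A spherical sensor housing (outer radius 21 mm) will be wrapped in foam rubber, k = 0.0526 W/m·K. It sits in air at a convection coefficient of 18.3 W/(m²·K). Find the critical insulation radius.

r_cr ≈ 5.75 mm

For a sphere r_cr = 2k/h = 2×0.0526/18.3
r_cr = 5.75 mm; since the bare radius (21 mm) is above r_cr, any added insulation will reduce heat loss.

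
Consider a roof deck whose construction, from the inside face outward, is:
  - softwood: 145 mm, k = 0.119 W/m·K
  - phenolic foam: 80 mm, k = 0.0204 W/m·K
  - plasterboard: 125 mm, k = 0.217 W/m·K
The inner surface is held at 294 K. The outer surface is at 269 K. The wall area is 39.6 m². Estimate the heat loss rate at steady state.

Q ≈ 173 W

Treating each layer as a thermal resistance in series:
R_softwood = L/(kA) = 0.145/(0.119×39.6) = 0.03077 K/W
R_phenolic foam = L/(kA) = 0.08/(0.0204×39.6) = 0.09903 K/W
R_plasterboard = L/(kA) = 0.125/(0.217×39.6) = 0.01455 K/W
R_total = 0.1443 K/W
Q = ΔT / R_total = 25 / 0.1443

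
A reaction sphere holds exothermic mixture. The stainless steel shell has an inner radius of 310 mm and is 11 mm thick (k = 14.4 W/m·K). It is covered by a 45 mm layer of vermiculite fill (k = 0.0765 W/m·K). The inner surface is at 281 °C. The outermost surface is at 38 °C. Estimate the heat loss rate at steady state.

Q ≈ 609 W

Spherical conduction: R = (1/r_in − 1/r_out)/(4πk) per layer; series-sum.
R_stainless steel shell = (1/0.31 − 1/0.321)/(4π×14.4) = 6.109×10^-4 K/W
R_vermiculite fill = (1/0.321 − 1/0.366)/(4π×0.0765) = 0.3984 K/W
R_total = 0.399 K/W
Q = ΔT/R_total = 243/0.399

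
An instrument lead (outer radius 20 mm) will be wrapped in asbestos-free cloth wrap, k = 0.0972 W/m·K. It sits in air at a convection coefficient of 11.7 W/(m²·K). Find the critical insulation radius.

r_cr ≈ 8.31 mm

For a cylinder r_cr = k/h = 0.0972/11.7
r_cr = 8.31 mm; since the bare radius (20 mm) is above r_cr, any added insulation will reduce heat loss.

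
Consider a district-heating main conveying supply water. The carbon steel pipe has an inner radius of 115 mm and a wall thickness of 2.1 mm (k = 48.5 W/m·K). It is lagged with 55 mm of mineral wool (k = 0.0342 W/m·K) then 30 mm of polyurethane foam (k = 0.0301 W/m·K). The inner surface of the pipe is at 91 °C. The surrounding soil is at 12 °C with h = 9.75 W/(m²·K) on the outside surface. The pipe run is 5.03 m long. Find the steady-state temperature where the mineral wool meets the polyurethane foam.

T ≈ 39 °C

Cylindrical conduction, so R = ln(r₂/r₁)/(2πkL) per layer, in series:
R_carbon steel pipe wall = ln(117.1/115)/(2π×48.5×5.03) = 1.181×10^-5 K/W
R_mineral wool = ln(172.1/117.1)/(2π×0.0342×5.03) = 0.3562 K/W
R_polyurethane foam = ln(202.1/172.1)/(2π×0.0301×5.03) = 0.1689 K/W
R_outer film = 1/(h_o·2πr_oL) = 1/(9.75×2π×0.2021×5.03) = 0.01606 K/W
R_total = 0.5412 K/W
Q = ΔT/R_total = 79/0.5412
Q = 146 W
T_interface = T_inner − Q·ΣR(inner→interface) = 91 − 146×0.3562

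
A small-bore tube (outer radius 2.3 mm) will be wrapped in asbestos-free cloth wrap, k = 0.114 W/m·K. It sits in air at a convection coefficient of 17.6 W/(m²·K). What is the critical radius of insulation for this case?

For a cylinder r_cr = k/h = 0.114/17.6
r_cr = 6.48 mm; since the bare radius (2.3 mm) is below r_cr, adding a thin layer of insulation will *increase* heat loss.

r_cr ≈ 6.48 mm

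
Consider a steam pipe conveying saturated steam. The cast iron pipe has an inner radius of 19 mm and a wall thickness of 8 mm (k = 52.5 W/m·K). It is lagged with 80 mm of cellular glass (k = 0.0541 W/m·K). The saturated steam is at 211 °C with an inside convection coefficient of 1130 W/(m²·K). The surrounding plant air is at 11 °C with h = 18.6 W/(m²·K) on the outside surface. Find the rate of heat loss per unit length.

q′ ≈ 48.3 W/m

Cylindrical conduction, so R = ln(r₂/r₁)/(2πkL) per layer, in series:
R_inner film = 1/(h_i·2πr₁L) = 1/(1130×2π×0.019×1) = 0.007413 K/W
R_cast iron pipe wall = ln(27/19)/(2π×52.5×1) = 0.001065 K/W
R_cellular glass = ln(107/27)/(2π×0.0541×1) = 4.051 K/W
R_outer film = 1/(h_o·2πr_oL) = 1/(18.6×2π×0.107×1) = 0.07997 K/W
R_total = 4.139 K/W
Q = ΔT/R_total = 200/4.139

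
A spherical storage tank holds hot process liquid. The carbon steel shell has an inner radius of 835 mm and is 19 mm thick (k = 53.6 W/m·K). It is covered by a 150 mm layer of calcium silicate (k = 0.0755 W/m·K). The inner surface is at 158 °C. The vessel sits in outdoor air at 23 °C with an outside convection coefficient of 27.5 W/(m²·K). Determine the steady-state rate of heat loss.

Radial (spherical) resistances in series:
R_carbon steel shell = (1/0.835 − 1/0.854)/(4π×53.6) = 3.956×10^-5 K/W
R_calcium silicate = (1/0.854 − 1/1.004)/(4π×0.0755) = 0.1844 K/W
R_outer film = 1/(h·4πr_o²) = 1/(27.5×4π×1.004²) = 0.002871 K/W
R_total = 0.1873 K/W
Q = ΔT/R_total = 135/0.1873

Q ≈ 721 W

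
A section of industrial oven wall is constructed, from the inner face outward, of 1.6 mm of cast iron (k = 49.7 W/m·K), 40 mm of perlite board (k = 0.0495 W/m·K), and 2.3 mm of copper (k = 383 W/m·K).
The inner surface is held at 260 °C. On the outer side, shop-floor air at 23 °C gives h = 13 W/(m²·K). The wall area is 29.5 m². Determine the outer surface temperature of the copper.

T ≈ 43.6 °C

Series thermal resistances:
R_cast iron = L/(kA) = 0.0016/(49.7×29.5) = 1.091×10^-6 K/W
R_perlite board = L/(kA) = 0.04/(0.0495×29.5) = 0.02739 K/W
R_copper = L/(kA) = 0.0023/(383×29.5) = 2.036×10^-7 K/W
R_outer film = 1/(h_o·A) = 1/(13×29.5) = 0.002608 K/W
R_total = 0.03 K/W;  Q = ΔT/R_total = 237/0.03 = 7900 W
T_interface = T_inner − Q·ΣR(inner→interface) = 260 − 7900×0.02739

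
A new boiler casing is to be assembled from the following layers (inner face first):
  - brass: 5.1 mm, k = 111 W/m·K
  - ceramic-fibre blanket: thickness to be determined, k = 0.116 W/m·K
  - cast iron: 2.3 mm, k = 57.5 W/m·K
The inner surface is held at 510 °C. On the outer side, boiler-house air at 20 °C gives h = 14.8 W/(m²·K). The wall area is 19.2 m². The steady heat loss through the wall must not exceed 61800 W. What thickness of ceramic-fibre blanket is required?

Using the resistance-network approach (series):
R_brass = L/(kA) = 0.0051/(111×19.2) = 2.393×10^-6 K/W
R_cast iron = L/(kA) = 0.0023/(57.5×19.2) = 2.083×10^-6 K/W
R_outer film = 1/(h_o·A) = 1/(14.8×19.2) = 0.003519 K/W
Sum of the known resistances R_other = 0.003524 K/W
Required total resistance R_tot = ΔT/Q_allow = 490/61800 = 0.007929 K/W
R_ceramic-fibre blanket = R_tot − R_other = 0.004405 K/W
L = R·k·A = 0.004405×0.116×19.2

L ≈ 9.81 mm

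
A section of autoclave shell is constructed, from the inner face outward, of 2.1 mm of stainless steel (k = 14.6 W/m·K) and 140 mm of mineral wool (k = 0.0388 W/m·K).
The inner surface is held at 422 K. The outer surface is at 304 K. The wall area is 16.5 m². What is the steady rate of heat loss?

Q ≈ 540 W

Using the resistance-network approach (series):
R_stainless steel = L/(kA) = 0.0021/(14.6×16.5) = 8.717×10^-6 K/W
R_mineral wool = L/(kA) = 0.14/(0.0388×16.5) = 0.2187 K/W
R_total = 0.2187 K/W
Q = ΔT / R_total = 118 / 0.2187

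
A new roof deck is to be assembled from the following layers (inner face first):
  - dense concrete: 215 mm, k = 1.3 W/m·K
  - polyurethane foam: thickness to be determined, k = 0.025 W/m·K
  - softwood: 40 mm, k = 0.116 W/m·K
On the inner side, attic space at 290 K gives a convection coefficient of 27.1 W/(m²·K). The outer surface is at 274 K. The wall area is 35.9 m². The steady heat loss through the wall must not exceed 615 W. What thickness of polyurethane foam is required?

L ≈ 9.67 mm

Using the resistance-network approach (series):
R_inner film = 1/(h_i·A) = 1/(27.1×35.9) = 0.001028 K/W
R_dense concrete = L/(kA) = 0.215/(1.3×35.9) = 0.004607 K/W
R_softwood = L/(kA) = 0.04/(0.116×35.9) = 0.009605 K/W
Sum of the known resistances R_other = 0.01524 K/W
Required total resistance R_tot = ΔT/Q_allow = 16/615 = 0.02602 K/W
R_polyurethane foam = R_tot − R_other = 0.01078 K/W
L = R·k·A = 0.01078×0.025×35.9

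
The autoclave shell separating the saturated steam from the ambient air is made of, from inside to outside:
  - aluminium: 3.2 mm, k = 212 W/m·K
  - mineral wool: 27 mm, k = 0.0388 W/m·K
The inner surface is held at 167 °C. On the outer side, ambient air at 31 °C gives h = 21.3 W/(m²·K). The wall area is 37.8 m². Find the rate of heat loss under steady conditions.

Q ≈ 6920 W

Thermal resistances in series:
R_aluminium = L/(kA) = 0.0032/(212×37.8) = 3.993×10^-7 K/W
R_mineral wool = L/(kA) = 0.027/(0.0388×37.8) = 0.01841 K/W
R_outer film = 1/(h_o·A) = 1/(21.3×37.8) = 0.001242 K/W
R_total = 0.01965 K/W
Q = ΔT / R_total = 136 / 0.01965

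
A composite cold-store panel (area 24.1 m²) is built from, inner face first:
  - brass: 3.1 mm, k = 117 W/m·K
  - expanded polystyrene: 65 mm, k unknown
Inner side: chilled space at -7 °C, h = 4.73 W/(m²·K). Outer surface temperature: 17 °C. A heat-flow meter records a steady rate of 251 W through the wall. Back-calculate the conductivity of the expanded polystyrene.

k ≈ 0.0311 W/(m·K)

Model the wall as resistances in series:
R_inner film = 1/(h_i·A) = 1/(4.73×24.1) = 0.008772 K/W
R_brass = L/(kA) = 0.0031/(117×24.1) = 1.099×10^-6 K/W
Sum of known resistances R_other = 0.008774 K/W
Total R = ΔT/Q = 24/251 = 0.09562 K/W
R_expanded polystyrene = R_total − R_other = 0.08684 K/W
k = L/(R·A) = 0.065/(0.08684×24.1)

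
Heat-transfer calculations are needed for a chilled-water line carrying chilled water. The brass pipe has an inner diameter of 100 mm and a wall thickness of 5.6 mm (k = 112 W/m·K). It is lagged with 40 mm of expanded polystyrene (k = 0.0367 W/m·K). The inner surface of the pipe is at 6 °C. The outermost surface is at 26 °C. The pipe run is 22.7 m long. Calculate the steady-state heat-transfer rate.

Q ≈ 193 W

Radial resistances (cylindrical: R_cond = ln(r_o/r_i)/(2πkL), R_conv = 1/(h·2πrL)):
R_brass pipe wall = ln(55.6/50)/(2π×112×22.7) = 6.646×10^-6 K/W
R_expanded polystyrene = ln(95.6/55.6)/(2π×0.0367×22.7) = 0.1035 K/W
R_total = 0.1035 K/W
Q = ΔT/R_total = 20/0.1035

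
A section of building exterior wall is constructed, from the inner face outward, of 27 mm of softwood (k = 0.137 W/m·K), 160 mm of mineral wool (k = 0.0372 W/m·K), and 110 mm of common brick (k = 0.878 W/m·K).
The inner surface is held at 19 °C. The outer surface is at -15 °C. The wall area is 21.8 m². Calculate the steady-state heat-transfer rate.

Model the wall as resistances in series:
R_softwood = L/(kA) = 0.027/(0.137×21.8) = 0.00904 K/W
R_mineral wool = L/(kA) = 0.16/(0.0372×21.8) = 0.1973 K/W
R_common brick = L/(kA) = 0.11/(0.878×21.8) = 0.005747 K/W
R_total = 0.2121 K/W
Q = ΔT / R_total = 34 / 0.2121

Q ≈ 160 W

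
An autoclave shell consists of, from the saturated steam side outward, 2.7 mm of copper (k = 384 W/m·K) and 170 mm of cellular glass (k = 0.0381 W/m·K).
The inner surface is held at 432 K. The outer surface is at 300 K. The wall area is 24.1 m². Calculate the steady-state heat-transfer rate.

Using the resistance-network approach (series):
R_copper = L/(kA) = 0.0027/(384×24.1) = 2.918×10^-7 K/W
R_cellular glass = L/(kA) = 0.17/(0.0381×24.1) = 0.1851 K/W
R_total = 0.1851 K/W
Q = ΔT / R_total = 132 / 0.1851

Q ≈ 713 W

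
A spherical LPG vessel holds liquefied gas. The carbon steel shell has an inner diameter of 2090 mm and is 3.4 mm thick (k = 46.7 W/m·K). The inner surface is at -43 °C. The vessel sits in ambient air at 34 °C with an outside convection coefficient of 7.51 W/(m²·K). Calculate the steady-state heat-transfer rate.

Each spherical layer contributes R = (1/r_i − 1/r_o)/(4πk):
R_carbon steel shell = (1/1.045 − 1/1.0484)/(4π×46.7) = 5.288×10^-6 K/W
R_outer film = 1/(h·4πr_o²) = 1/(7.51×4π×1.0484²) = 0.00964 K/W
R_total = 0.009646 K/W
Q = ΔT/R_total = 77/0.009646

Q ≈ 7980 W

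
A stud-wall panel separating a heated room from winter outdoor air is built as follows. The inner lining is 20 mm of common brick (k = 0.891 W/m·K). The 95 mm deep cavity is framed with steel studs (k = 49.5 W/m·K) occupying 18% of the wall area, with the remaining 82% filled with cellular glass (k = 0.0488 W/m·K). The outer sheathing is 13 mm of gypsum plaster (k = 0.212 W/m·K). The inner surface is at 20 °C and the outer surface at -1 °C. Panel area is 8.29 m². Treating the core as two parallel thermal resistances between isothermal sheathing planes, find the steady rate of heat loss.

Q ≈ 1840 W

Sheathing layers in series; stud and cavity paths in parallel between them.
R_inner = 0.02/(0.891×8.29) = 0.002708 K/W
R_stud  = 0.095/(49.5×0.18×8.29) = 0.001286 K/W
R_cav   = 0.095/(0.0488×0.82×8.29) = 0.2864 K/W
1/R_core = 1/R_stud + 1/R_cav → R_core = 0.00128 K/W
R_outer = 0.013/(0.212×8.29) = 0.007397 K/W
R_total = 0.01139 K/W
Q = ΔT/R_total = 21/0.01139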